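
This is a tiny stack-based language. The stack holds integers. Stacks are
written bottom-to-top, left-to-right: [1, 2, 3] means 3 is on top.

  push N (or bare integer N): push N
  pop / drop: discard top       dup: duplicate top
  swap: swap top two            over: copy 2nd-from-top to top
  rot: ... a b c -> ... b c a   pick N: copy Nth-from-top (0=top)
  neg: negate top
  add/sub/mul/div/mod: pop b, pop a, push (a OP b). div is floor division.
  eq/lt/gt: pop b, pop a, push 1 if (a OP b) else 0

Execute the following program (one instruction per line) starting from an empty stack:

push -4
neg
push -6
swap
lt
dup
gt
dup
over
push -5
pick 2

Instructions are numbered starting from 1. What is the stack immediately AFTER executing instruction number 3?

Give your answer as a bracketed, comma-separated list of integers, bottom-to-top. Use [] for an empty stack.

Step 1 ('push -4'): [-4]
Step 2 ('neg'): [4]
Step 3 ('push -6'): [4, -6]

Answer: [4, -6]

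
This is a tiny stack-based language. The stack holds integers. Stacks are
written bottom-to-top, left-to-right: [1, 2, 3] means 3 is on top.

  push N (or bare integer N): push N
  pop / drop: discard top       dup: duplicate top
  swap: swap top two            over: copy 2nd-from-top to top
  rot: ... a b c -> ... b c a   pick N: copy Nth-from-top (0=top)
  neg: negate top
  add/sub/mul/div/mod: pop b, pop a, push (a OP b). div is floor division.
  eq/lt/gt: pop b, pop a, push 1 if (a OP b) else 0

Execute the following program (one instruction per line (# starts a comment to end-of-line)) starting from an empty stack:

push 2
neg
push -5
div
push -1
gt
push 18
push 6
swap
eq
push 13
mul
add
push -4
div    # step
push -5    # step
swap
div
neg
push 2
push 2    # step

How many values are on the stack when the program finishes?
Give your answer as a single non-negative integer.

Answer: 3

Derivation:
After 'push 2': stack = [2] (depth 1)
After 'neg': stack = [-2] (depth 1)
After 'push -5': stack = [-2, -5] (depth 2)
After 'div': stack = [0] (depth 1)
After 'push -1': stack = [0, -1] (depth 2)
After 'gt': stack = [1] (depth 1)
After 'push 18': stack = [1, 18] (depth 2)
After 'push 6': stack = [1, 18, 6] (depth 3)
After 'swap': stack = [1, 6, 18] (depth 3)
After 'eq': stack = [1, 0] (depth 2)
  ...
After 'mul': stack = [1, 0] (depth 2)
After 'add': stack = [1] (depth 1)
After 'push -4': stack = [1, -4] (depth 2)
After 'div': stack = [-1] (depth 1)
After 'push -5': stack = [-1, -5] (depth 2)
After 'swap': stack = [-5, -1] (depth 2)
After 'div': stack = [5] (depth 1)
After 'neg': stack = [-5] (depth 1)
After 'push 2': stack = [-5, 2] (depth 2)
After 'push 2': stack = [-5, 2, 2] (depth 3)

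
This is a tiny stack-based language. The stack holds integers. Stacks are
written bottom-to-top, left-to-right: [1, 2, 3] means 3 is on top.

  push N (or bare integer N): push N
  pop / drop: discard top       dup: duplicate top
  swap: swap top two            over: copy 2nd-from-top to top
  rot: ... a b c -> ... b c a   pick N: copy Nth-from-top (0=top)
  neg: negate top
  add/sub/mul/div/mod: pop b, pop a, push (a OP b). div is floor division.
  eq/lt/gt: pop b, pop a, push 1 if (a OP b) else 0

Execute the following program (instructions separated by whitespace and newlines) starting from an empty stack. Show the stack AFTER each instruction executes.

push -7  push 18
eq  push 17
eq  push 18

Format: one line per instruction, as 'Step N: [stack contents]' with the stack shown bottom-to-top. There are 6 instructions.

Step 1: [-7]
Step 2: [-7, 18]
Step 3: [0]
Step 4: [0, 17]
Step 5: [0]
Step 6: [0, 18]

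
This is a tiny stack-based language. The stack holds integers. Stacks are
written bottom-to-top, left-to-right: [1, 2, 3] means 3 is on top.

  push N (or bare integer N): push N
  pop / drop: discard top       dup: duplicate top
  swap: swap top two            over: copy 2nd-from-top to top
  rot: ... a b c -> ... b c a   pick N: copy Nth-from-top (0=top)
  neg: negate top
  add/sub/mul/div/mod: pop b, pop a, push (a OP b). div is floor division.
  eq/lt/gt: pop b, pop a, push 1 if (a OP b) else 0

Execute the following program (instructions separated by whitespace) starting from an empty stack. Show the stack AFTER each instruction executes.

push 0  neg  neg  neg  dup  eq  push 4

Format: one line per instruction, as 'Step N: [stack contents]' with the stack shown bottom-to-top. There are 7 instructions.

Step 1: [0]
Step 2: [0]
Step 3: [0]
Step 4: [0]
Step 5: [0, 0]
Step 6: [1]
Step 7: [1, 4]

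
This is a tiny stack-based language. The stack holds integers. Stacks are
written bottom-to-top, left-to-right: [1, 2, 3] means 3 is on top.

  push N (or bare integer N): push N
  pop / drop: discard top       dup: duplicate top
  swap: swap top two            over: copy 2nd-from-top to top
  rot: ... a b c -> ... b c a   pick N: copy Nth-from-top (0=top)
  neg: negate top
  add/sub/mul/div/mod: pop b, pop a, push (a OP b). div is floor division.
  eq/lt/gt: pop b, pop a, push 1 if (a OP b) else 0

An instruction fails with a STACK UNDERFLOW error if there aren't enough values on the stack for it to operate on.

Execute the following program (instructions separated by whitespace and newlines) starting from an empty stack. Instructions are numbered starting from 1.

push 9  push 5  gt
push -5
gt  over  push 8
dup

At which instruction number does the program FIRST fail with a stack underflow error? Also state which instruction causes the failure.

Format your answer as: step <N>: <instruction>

Step 1 ('push 9'): stack = [9], depth = 1
Step 2 ('push 5'): stack = [9, 5], depth = 2
Step 3 ('gt'): stack = [1], depth = 1
Step 4 ('push -5'): stack = [1, -5], depth = 2
Step 5 ('gt'): stack = [1], depth = 1
Step 6 ('over'): needs 2 value(s) but depth is 1 — STACK UNDERFLOW

Answer: step 6: over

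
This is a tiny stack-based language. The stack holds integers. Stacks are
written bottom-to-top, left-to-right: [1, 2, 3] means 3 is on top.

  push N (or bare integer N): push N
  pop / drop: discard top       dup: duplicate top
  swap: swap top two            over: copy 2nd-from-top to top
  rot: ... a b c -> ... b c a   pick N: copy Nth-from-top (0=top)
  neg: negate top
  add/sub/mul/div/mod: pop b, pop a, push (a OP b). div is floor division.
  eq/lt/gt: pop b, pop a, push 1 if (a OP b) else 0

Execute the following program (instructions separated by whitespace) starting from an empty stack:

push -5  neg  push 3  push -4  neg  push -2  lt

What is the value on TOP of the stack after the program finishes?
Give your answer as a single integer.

Answer: 0

Derivation:
After 'push -5': [-5]
After 'neg': [5]
After 'push 3': [5, 3]
After 'push -4': [5, 3, -4]
After 'neg': [5, 3, 4]
After 'push -2': [5, 3, 4, -2]
After 'lt': [5, 3, 0]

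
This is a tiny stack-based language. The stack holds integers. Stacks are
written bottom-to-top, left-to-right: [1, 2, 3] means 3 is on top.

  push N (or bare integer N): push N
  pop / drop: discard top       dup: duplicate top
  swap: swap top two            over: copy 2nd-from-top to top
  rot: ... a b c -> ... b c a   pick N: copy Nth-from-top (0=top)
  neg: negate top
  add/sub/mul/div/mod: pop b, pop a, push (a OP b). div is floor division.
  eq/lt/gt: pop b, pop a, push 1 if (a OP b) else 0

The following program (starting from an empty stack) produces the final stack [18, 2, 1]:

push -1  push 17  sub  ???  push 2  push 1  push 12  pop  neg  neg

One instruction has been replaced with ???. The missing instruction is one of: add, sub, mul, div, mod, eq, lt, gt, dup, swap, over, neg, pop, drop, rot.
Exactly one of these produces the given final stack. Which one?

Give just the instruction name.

Answer: neg

Derivation:
Stack before ???: [-18]
Stack after ???:  [18]
The instruction that transforms [-18] -> [18] is: neg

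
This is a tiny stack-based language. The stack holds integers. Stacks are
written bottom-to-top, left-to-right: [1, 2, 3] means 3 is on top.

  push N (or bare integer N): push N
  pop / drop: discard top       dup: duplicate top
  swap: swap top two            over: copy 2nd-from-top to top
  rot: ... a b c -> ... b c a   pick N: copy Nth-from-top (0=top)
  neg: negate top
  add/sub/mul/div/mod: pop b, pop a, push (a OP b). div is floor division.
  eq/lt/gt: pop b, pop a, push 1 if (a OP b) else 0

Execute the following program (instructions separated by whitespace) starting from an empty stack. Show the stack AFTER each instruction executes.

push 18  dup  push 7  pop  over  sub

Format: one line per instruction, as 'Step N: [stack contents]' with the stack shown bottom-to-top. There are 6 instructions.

Step 1: [18]
Step 2: [18, 18]
Step 3: [18, 18, 7]
Step 4: [18, 18]
Step 5: [18, 18, 18]
Step 6: [18, 0]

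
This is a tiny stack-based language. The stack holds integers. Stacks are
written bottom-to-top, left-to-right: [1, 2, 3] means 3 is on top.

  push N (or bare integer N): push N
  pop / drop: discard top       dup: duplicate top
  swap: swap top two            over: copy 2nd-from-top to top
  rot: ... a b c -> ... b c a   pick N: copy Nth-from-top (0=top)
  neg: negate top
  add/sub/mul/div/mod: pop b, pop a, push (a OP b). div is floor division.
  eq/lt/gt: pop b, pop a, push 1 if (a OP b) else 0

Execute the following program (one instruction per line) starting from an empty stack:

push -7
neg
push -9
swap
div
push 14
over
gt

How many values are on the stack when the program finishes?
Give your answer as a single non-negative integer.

Answer: 2

Derivation:
After 'push -7': stack = [-7] (depth 1)
After 'neg': stack = [7] (depth 1)
After 'push -9': stack = [7, -9] (depth 2)
After 'swap': stack = [-9, 7] (depth 2)
After 'div': stack = [-2] (depth 1)
After 'push 14': stack = [-2, 14] (depth 2)
After 'over': stack = [-2, 14, -2] (depth 3)
After 'gt': stack = [-2, 1] (depth 2)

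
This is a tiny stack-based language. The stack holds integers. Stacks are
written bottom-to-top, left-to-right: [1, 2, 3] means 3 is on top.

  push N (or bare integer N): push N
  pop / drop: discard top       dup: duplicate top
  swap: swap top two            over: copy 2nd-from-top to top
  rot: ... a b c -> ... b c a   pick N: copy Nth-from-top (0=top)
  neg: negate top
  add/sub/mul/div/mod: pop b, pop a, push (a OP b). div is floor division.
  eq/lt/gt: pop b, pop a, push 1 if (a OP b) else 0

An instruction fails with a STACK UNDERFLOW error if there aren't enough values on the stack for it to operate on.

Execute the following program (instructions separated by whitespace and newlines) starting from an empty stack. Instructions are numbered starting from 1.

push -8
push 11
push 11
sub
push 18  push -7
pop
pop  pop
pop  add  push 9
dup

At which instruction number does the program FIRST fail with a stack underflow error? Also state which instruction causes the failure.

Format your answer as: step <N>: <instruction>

Step 1 ('push -8'): stack = [-8], depth = 1
Step 2 ('push 11'): stack = [-8, 11], depth = 2
Step 3 ('push 11'): stack = [-8, 11, 11], depth = 3
Step 4 ('sub'): stack = [-8, 0], depth = 2
Step 5 ('push 18'): stack = [-8, 0, 18], depth = 3
Step 6 ('push -7'): stack = [-8, 0, 18, -7], depth = 4
Step 7 ('pop'): stack = [-8, 0, 18], depth = 3
Step 8 ('pop'): stack = [-8, 0], depth = 2
Step 9 ('pop'): stack = [-8], depth = 1
Step 10 ('pop'): stack = [], depth = 0
Step 11 ('add'): needs 2 value(s) but depth is 0 — STACK UNDERFLOW

Answer: step 11: add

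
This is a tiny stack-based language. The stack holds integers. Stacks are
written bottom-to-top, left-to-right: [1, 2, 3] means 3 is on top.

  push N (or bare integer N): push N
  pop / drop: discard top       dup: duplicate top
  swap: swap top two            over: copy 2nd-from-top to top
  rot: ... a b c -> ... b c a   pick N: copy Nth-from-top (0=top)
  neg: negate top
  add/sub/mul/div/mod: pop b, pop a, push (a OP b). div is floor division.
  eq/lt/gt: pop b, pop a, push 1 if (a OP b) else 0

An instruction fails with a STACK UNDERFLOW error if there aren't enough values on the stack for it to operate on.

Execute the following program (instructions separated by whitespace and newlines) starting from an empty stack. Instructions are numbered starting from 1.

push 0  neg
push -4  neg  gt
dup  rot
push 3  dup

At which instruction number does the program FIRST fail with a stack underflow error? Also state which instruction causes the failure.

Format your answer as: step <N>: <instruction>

Answer: step 7: rot

Derivation:
Step 1 ('push 0'): stack = [0], depth = 1
Step 2 ('neg'): stack = [0], depth = 1
Step 3 ('push -4'): stack = [0, -4], depth = 2
Step 4 ('neg'): stack = [0, 4], depth = 2
Step 5 ('gt'): stack = [0], depth = 1
Step 6 ('dup'): stack = [0, 0], depth = 2
Step 7 ('rot'): needs 3 value(s) but depth is 2 — STACK UNDERFLOW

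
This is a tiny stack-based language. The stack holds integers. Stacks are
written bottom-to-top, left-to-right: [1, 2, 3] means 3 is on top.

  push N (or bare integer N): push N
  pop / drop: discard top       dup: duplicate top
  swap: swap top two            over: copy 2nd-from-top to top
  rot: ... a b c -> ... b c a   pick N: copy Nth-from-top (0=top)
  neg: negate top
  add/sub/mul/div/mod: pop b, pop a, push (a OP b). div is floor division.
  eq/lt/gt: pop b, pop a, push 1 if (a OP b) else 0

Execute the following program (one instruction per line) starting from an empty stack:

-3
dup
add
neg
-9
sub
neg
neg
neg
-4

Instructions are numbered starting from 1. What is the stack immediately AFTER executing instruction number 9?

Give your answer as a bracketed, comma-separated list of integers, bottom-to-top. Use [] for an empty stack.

Step 1 ('-3'): [-3]
Step 2 ('dup'): [-3, -3]
Step 3 ('add'): [-6]
Step 4 ('neg'): [6]
Step 5 ('-9'): [6, -9]
Step 6 ('sub'): [15]
Step 7 ('neg'): [-15]
Step 8 ('neg'): [15]
Step 9 ('neg'): [-15]

Answer: [-15]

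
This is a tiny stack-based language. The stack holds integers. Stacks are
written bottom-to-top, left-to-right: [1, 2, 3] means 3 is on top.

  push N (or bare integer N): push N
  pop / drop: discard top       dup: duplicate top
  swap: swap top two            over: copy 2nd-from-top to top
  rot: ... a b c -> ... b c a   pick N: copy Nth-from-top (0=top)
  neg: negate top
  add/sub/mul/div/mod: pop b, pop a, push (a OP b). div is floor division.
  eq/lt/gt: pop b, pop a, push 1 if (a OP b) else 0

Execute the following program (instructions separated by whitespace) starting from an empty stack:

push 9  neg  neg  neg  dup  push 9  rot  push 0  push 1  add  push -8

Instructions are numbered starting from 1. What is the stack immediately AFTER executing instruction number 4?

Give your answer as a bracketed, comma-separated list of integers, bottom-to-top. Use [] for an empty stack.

Step 1 ('push 9'): [9]
Step 2 ('neg'): [-9]
Step 3 ('neg'): [9]
Step 4 ('neg'): [-9]

Answer: [-9]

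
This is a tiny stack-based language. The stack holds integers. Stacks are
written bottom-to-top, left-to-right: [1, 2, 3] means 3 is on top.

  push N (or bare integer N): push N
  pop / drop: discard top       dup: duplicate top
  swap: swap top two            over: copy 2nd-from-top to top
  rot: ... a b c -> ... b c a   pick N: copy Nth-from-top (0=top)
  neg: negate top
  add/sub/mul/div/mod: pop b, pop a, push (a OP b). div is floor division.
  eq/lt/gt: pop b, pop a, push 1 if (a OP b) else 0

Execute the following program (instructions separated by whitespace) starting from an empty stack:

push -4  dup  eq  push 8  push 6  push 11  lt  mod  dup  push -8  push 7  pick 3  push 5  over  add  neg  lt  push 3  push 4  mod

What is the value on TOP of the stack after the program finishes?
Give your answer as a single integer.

After 'push -4': [-4]
After 'dup': [-4, -4]
After 'eq': [1]
After 'push 8': [1, 8]
After 'push 6': [1, 8, 6]
After 'push 11': [1, 8, 6, 11]
After 'lt': [1, 8, 1]
After 'mod': [1, 0]
After 'dup': [1, 0, 0]
After 'push -8': [1, 0, 0, -8]
After 'push 7': [1, 0, 0, -8, 7]
After 'pick 3': [1, 0, 0, -8, 7, 0]
After 'push 5': [1, 0, 0, -8, 7, 0, 5]
After 'over': [1, 0, 0, -8, 7, 0, 5, 0]
After 'add': [1, 0, 0, -8, 7, 0, 5]
After 'neg': [1, 0, 0, -8, 7, 0, -5]
After 'lt': [1, 0, 0, -8, 7, 0]
After 'push 3': [1, 0, 0, -8, 7, 0, 3]
After 'push 4': [1, 0, 0, -8, 7, 0, 3, 4]
After 'mod': [1, 0, 0, -8, 7, 0, 3]

Answer: 3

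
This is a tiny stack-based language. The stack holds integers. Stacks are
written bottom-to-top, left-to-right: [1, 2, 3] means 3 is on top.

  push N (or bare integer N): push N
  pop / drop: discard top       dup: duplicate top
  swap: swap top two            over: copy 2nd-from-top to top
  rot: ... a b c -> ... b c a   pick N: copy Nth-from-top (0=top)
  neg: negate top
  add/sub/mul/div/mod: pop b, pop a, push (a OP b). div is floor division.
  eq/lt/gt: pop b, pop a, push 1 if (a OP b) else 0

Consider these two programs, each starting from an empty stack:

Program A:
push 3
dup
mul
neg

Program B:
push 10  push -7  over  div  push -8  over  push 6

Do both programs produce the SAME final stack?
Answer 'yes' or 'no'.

Answer: no

Derivation:
Program A trace:
  After 'push 3': [3]
  After 'dup': [3, 3]
  After 'mul': [9]
  After 'neg': [-9]
Program A final stack: [-9]

Program B trace:
  After 'push 10': [10]
  After 'push -7': [10, -7]
  After 'over': [10, -7, 10]
  After 'div': [10, -1]
  After 'push -8': [10, -1, -8]
  After 'over': [10, -1, -8, -1]
  After 'push 6': [10, -1, -8, -1, 6]
Program B final stack: [10, -1, -8, -1, 6]
Same: no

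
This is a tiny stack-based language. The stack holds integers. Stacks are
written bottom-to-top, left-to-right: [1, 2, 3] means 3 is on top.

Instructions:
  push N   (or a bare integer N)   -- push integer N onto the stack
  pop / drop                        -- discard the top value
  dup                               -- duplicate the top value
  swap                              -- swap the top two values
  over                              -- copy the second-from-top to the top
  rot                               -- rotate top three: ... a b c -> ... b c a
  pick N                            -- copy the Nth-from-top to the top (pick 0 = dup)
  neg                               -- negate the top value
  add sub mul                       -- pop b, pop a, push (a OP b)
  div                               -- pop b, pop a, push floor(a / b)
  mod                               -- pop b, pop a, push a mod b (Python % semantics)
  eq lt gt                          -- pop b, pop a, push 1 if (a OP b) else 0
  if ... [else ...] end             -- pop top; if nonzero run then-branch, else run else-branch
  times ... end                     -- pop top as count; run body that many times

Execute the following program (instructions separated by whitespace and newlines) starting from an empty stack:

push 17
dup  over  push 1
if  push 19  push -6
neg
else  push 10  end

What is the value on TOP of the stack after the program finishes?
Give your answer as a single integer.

Answer: 6

Derivation:
After 'push 17': [17]
After 'dup': [17, 17]
After 'over': [17, 17, 17]
After 'push 1': [17, 17, 17, 1]
After 'if': [17, 17, 17]
After 'push 19': [17, 17, 17, 19]
After 'push -6': [17, 17, 17, 19, -6]
After 'neg': [17, 17, 17, 19, 6]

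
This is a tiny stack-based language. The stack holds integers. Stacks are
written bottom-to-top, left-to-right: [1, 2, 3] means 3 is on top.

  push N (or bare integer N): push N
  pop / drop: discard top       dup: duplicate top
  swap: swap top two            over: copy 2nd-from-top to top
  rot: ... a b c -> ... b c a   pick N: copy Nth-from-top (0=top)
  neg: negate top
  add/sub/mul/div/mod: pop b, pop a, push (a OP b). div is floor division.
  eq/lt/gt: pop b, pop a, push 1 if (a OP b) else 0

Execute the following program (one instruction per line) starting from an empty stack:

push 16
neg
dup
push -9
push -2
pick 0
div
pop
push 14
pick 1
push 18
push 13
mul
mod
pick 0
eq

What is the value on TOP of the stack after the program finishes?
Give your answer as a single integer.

After 'push 16': [16]
After 'neg': [-16]
After 'dup': [-16, -16]
After 'push -9': [-16, -16, -9]
After 'push -2': [-16, -16, -9, -2]
After 'pick 0': [-16, -16, -9, -2, -2]
After 'div': [-16, -16, -9, 1]
After 'pop': [-16, -16, -9]
After 'push 14': [-16, -16, -9, 14]
After 'pick 1': [-16, -16, -9, 14, -9]
After 'push 18': [-16, -16, -9, 14, -9, 18]
After 'push 13': [-16, -16, -9, 14, -9, 18, 13]
After 'mul': [-16, -16, -9, 14, -9, 234]
After 'mod': [-16, -16, -9, 14, 225]
After 'pick 0': [-16, -16, -9, 14, 225, 225]
After 'eq': [-16, -16, -9, 14, 1]

Answer: 1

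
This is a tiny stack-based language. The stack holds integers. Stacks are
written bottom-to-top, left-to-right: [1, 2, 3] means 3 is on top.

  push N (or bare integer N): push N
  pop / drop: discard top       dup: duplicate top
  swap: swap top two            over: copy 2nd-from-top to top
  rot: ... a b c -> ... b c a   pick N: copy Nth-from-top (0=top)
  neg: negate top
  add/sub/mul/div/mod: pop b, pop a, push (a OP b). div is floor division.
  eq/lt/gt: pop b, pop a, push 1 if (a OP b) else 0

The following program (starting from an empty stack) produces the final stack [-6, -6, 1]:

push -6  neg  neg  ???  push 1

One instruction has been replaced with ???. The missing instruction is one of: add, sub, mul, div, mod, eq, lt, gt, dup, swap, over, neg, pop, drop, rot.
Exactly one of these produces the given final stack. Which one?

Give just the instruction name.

Answer: dup

Derivation:
Stack before ???: [-6]
Stack after ???:  [-6, -6]
The instruction that transforms [-6] -> [-6, -6] is: dup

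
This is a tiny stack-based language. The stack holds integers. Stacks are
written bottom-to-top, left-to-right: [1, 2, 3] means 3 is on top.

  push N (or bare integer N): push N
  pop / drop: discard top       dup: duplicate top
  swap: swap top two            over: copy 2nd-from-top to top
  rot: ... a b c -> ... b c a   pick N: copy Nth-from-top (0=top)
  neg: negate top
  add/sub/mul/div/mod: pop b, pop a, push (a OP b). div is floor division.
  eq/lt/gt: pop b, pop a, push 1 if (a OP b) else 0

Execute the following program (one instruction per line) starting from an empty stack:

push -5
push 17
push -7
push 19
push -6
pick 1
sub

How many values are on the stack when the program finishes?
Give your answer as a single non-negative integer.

After 'push -5': stack = [-5] (depth 1)
After 'push 17': stack = [-5, 17] (depth 2)
After 'push -7': stack = [-5, 17, -7] (depth 3)
After 'push 19': stack = [-5, 17, -7, 19] (depth 4)
After 'push -6': stack = [-5, 17, -7, 19, -6] (depth 5)
After 'pick 1': stack = [-5, 17, -7, 19, -6, 19] (depth 6)
After 'sub': stack = [-5, 17, -7, 19, -25] (depth 5)

Answer: 5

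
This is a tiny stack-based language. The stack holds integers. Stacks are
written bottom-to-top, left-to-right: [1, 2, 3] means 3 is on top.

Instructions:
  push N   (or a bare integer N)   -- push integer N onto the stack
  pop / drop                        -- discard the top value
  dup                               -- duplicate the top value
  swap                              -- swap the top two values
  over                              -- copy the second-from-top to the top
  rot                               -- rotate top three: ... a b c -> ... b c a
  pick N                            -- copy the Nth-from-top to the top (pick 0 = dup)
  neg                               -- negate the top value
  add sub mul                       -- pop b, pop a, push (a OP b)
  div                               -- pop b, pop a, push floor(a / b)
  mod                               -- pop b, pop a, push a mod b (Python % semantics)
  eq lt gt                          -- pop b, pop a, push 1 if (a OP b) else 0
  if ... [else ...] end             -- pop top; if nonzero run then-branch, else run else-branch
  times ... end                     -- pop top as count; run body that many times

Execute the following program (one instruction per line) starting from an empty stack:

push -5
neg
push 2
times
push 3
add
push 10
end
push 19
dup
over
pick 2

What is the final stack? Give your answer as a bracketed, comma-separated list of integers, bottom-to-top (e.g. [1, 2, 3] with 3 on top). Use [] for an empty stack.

After 'push -5': [-5]
After 'neg': [5]
After 'push 2': [5, 2]
After 'times': [5]
After 'push 3': [5, 3]
After 'add': [8]
After 'push 10': [8, 10]
After 'push 3': [8, 10, 3]
After 'add': [8, 13]
After 'push 10': [8, 13, 10]
After 'push 19': [8, 13, 10, 19]
After 'dup': [8, 13, 10, 19, 19]
After 'over': [8, 13, 10, 19, 19, 19]
After 'pick 2': [8, 13, 10, 19, 19, 19, 19]

Answer: [8, 13, 10, 19, 19, 19, 19]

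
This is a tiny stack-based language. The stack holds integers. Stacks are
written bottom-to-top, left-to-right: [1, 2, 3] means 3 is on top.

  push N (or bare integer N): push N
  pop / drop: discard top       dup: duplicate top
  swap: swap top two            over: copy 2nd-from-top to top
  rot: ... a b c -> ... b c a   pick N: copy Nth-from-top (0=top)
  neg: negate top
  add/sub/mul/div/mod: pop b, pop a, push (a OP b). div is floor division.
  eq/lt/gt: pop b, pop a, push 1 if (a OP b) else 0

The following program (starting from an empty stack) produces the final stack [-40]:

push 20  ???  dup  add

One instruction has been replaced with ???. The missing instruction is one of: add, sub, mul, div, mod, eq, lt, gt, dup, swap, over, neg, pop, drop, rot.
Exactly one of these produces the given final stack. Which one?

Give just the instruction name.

Answer: neg

Derivation:
Stack before ???: [20]
Stack after ???:  [-20]
The instruction that transforms [20] -> [-20] is: neg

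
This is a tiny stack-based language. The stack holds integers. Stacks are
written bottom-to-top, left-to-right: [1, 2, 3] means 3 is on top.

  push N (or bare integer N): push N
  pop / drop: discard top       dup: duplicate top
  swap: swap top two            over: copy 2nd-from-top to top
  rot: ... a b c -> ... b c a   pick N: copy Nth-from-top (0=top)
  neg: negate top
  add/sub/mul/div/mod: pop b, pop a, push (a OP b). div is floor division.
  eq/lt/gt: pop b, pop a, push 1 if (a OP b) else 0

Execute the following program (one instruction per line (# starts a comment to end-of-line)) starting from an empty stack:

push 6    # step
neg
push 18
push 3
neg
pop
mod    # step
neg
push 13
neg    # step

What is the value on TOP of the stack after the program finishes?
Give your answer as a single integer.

Answer: -13

Derivation:
After 'push 6': [6]
After 'neg': [-6]
After 'push 18': [-6, 18]
After 'push 3': [-6, 18, 3]
After 'neg': [-6, 18, -3]
After 'pop': [-6, 18]
After 'mod': [12]
After 'neg': [-12]
After 'push 13': [-12, 13]
After 'neg': [-12, -13]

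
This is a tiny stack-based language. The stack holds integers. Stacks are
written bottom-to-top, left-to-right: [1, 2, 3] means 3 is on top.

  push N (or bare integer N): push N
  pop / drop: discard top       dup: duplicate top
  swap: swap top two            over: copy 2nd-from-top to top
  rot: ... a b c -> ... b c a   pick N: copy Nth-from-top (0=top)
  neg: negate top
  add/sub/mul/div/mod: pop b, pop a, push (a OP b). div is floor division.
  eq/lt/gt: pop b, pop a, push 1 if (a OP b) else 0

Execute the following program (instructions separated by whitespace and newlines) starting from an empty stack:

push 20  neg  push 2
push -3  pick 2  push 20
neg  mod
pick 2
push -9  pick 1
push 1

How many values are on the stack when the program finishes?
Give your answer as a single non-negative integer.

Answer: 8

Derivation:
After 'push 20': stack = [20] (depth 1)
After 'neg': stack = [-20] (depth 1)
After 'push 2': stack = [-20, 2] (depth 2)
After 'push -3': stack = [-20, 2, -3] (depth 3)
After 'pick 2': stack = [-20, 2, -3, -20] (depth 4)
After 'push 20': stack = [-20, 2, -3, -20, 20] (depth 5)
After 'neg': stack = [-20, 2, -3, -20, -20] (depth 5)
After 'mod': stack = [-20, 2, -3, 0] (depth 4)
After 'pick 2': stack = [-20, 2, -3, 0, 2] (depth 5)
After 'push -9': stack = [-20, 2, -3, 0, 2, -9] (depth 6)
After 'pick 1': stack = [-20, 2, -3, 0, 2, -9, 2] (depth 7)
After 'push 1': stack = [-20, 2, -3, 0, 2, -9, 2, 1] (depth 8)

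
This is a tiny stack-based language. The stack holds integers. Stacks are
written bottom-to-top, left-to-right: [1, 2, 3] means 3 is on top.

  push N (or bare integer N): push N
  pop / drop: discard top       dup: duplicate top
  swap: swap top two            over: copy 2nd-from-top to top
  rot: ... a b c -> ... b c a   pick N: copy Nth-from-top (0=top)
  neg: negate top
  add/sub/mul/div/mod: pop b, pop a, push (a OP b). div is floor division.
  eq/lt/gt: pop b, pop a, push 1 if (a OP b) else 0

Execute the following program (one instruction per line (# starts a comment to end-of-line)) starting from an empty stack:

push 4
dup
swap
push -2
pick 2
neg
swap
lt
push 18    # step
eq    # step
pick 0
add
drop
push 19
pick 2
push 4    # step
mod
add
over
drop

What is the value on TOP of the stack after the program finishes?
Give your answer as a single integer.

After 'push 4': [4]
After 'dup': [4, 4]
After 'swap': [4, 4]
After 'push -2': [4, 4, -2]
After 'pick 2': [4, 4, -2, 4]
After 'neg': [4, 4, -2, -4]
After 'swap': [4, 4, -4, -2]
After 'lt': [4, 4, 1]
After 'push 18': [4, 4, 1, 18]
After 'eq': [4, 4, 0]
After 'pick 0': [4, 4, 0, 0]
After 'add': [4, 4, 0]
After 'drop': [4, 4]
After 'push 19': [4, 4, 19]
After 'pick 2': [4, 4, 19, 4]
After 'push 4': [4, 4, 19, 4, 4]
After 'mod': [4, 4, 19, 0]
After 'add': [4, 4, 19]
After 'over': [4, 4, 19, 4]
After 'drop': [4, 4, 19]

Answer: 19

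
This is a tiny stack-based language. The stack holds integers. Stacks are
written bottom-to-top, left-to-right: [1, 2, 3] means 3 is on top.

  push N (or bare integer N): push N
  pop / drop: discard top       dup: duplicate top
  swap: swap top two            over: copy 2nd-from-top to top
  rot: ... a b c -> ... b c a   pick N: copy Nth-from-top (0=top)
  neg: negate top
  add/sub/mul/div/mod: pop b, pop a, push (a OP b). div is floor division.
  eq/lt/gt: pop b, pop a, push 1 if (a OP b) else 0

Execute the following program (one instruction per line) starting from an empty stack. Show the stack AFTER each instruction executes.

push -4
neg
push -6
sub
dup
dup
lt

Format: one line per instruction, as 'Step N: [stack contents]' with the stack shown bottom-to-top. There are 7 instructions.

Step 1: [-4]
Step 2: [4]
Step 3: [4, -6]
Step 4: [10]
Step 5: [10, 10]
Step 6: [10, 10, 10]
Step 7: [10, 0]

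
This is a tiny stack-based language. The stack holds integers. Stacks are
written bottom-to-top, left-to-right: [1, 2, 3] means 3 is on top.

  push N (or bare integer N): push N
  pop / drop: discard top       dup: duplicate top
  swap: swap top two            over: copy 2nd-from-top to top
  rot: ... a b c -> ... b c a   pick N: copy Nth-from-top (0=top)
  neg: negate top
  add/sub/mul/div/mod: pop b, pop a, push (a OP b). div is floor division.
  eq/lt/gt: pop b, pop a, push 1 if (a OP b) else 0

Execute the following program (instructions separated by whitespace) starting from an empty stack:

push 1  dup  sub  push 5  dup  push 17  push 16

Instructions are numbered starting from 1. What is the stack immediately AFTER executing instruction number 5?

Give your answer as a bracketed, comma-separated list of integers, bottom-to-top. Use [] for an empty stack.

Answer: [0, 5, 5]

Derivation:
Step 1 ('push 1'): [1]
Step 2 ('dup'): [1, 1]
Step 3 ('sub'): [0]
Step 4 ('push 5'): [0, 5]
Step 5 ('dup'): [0, 5, 5]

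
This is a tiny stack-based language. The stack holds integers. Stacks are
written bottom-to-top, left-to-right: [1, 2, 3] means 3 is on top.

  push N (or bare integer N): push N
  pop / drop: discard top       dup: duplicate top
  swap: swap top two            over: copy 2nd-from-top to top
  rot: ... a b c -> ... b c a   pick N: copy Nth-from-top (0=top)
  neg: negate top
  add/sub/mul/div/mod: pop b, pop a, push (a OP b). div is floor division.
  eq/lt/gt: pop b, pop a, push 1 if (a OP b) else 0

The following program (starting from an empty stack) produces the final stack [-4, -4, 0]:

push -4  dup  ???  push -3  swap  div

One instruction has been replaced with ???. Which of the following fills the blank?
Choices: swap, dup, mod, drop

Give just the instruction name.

Answer: dup

Derivation:
Stack before ???: [-4, -4]
Stack after ???:  [-4, -4, -4]
Checking each choice:
  swap: produces [-4, 0]
  dup: MATCH
  mod: division by zero
  drop: produces [0]


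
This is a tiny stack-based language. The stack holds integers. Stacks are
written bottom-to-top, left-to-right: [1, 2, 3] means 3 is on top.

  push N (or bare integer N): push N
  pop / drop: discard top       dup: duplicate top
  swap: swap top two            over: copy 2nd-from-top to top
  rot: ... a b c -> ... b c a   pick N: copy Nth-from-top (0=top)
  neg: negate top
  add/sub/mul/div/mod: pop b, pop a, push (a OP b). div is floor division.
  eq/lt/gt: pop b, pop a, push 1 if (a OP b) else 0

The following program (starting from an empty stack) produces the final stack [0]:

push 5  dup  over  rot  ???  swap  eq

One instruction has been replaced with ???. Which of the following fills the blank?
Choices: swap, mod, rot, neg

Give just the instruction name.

Answer: mod

Derivation:
Stack before ???: [5, 5, 5]
Stack after ???:  [5, 0]
Checking each choice:
  swap: produces [5, 1]
  mod: MATCH
  rot: produces [5, 1]
  neg: produces [5, 0]


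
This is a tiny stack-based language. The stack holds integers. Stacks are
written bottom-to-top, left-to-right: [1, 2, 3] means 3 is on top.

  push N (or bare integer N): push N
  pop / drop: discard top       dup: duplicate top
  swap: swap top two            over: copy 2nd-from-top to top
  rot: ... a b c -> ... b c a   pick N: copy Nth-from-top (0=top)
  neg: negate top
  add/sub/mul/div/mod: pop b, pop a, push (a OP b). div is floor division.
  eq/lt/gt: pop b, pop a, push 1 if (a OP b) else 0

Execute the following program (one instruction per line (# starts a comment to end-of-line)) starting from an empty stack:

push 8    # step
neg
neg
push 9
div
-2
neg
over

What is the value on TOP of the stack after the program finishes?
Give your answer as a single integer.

After 'push 8': [8]
After 'neg': [-8]
After 'neg': [8]
After 'push 9': [8, 9]
After 'div': [0]
After 'push -2': [0, -2]
After 'neg': [0, 2]
After 'over': [0, 2, 0]

Answer: 0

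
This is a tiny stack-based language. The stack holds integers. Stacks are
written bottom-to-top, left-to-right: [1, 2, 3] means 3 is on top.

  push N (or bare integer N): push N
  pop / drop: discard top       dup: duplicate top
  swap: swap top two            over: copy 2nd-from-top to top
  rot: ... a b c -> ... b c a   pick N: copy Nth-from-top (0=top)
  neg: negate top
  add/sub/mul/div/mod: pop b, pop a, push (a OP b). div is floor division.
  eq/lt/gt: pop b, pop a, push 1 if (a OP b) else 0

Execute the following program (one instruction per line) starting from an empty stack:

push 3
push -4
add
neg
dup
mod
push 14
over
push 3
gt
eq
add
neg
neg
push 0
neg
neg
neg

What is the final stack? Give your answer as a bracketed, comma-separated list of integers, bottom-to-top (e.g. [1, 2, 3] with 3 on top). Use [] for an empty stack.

After 'push 3': [3]
After 'push -4': [3, -4]
After 'add': [-1]
After 'neg': [1]
After 'dup': [1, 1]
After 'mod': [0]
After 'push 14': [0, 14]
After 'over': [0, 14, 0]
After 'push 3': [0, 14, 0, 3]
After 'gt': [0, 14, 0]
After 'eq': [0, 0]
After 'add': [0]
After 'neg': [0]
After 'neg': [0]
After 'push 0': [0, 0]
After 'neg': [0, 0]
After 'neg': [0, 0]
After 'neg': [0, 0]

Answer: [0, 0]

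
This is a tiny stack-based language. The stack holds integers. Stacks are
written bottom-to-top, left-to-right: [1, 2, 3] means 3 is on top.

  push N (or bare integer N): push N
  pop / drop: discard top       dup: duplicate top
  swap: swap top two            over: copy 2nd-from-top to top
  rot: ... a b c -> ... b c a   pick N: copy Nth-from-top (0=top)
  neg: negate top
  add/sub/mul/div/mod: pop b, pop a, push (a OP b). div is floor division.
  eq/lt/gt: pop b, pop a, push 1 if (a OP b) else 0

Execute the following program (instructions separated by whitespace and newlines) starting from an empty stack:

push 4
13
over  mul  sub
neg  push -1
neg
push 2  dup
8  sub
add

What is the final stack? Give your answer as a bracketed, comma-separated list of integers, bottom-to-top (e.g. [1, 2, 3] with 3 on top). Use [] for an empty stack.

After 'push 4': [4]
After 'push 13': [4, 13]
After 'over': [4, 13, 4]
After 'mul': [4, 52]
After 'sub': [-48]
After 'neg': [48]
After 'push -1': [48, -1]
After 'neg': [48, 1]
After 'push 2': [48, 1, 2]
After 'dup': [48, 1, 2, 2]
After 'push 8': [48, 1, 2, 2, 8]
After 'sub': [48, 1, 2, -6]
After 'add': [48, 1, -4]

Answer: [48, 1, -4]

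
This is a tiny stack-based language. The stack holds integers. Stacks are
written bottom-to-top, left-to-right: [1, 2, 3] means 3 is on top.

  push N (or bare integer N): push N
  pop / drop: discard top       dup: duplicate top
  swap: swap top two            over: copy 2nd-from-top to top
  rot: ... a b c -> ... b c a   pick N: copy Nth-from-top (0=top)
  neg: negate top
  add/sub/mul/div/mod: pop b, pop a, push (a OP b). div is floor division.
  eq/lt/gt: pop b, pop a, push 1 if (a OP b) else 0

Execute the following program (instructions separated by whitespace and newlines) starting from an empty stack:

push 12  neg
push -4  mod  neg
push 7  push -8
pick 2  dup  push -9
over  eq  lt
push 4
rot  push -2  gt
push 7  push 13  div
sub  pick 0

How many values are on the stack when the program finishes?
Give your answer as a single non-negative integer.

After 'push 12': stack = [12] (depth 1)
After 'neg': stack = [-12] (depth 1)
After 'push -4': stack = [-12, -4] (depth 2)
After 'mod': stack = [0] (depth 1)
After 'neg': stack = [0] (depth 1)
After 'push 7': stack = [0, 7] (depth 2)
After 'push -8': stack = [0, 7, -8] (depth 3)
After 'pick 2': stack = [0, 7, -8, 0] (depth 4)
After 'dup': stack = [0, 7, -8, 0, 0] (depth 5)
After 'push -9': stack = [0, 7, -8, 0, 0, -9] (depth 6)
  ...
After 'lt': stack = [0, 7, -8, 0, 0] (depth 5)
After 'push 4': stack = [0, 7, -8, 0, 0, 4] (depth 6)
After 'rot': stack = [0, 7, -8, 0, 4, 0] (depth 6)
After 'push -2': stack = [0, 7, -8, 0, 4, 0, -2] (depth 7)
After 'gt': stack = [0, 7, -8, 0, 4, 1] (depth 6)
After 'push 7': stack = [0, 7, -8, 0, 4, 1, 7] (depth 7)
After 'push 13': stack = [0, 7, -8, 0, 4, 1, 7, 13] (depth 8)
After 'div': stack = [0, 7, -8, 0, 4, 1, 0] (depth 7)
After 'sub': stack = [0, 7, -8, 0, 4, 1] (depth 6)
After 'pick 0': stack = [0, 7, -8, 0, 4, 1, 1] (depth 7)

Answer: 7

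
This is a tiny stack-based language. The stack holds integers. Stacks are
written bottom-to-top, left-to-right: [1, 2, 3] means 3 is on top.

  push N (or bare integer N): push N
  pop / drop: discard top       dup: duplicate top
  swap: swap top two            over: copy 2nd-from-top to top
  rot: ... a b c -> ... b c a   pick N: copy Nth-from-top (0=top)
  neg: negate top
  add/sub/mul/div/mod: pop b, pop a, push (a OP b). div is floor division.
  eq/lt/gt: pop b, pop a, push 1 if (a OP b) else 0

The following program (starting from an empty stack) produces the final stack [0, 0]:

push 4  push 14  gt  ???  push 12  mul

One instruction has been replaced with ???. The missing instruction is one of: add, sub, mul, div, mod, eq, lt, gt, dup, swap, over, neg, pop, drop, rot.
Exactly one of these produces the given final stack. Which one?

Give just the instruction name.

Answer: dup

Derivation:
Stack before ???: [0]
Stack after ???:  [0, 0]
The instruction that transforms [0] -> [0, 0] is: dup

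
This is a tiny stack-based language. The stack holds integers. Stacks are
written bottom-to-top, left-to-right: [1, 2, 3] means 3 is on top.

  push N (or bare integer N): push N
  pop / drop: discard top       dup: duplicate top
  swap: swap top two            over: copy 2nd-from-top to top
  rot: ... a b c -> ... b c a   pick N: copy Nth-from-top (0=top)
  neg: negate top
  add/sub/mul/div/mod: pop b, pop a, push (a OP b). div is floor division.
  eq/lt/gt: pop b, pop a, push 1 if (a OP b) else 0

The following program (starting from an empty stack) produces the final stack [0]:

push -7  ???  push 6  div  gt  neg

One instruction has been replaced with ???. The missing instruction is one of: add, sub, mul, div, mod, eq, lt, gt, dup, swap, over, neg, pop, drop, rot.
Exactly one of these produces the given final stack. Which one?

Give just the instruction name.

Stack before ???: [-7]
Stack after ???:  [-7, -7]
The instruction that transforms [-7] -> [-7, -7] is: dup

Answer: dup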